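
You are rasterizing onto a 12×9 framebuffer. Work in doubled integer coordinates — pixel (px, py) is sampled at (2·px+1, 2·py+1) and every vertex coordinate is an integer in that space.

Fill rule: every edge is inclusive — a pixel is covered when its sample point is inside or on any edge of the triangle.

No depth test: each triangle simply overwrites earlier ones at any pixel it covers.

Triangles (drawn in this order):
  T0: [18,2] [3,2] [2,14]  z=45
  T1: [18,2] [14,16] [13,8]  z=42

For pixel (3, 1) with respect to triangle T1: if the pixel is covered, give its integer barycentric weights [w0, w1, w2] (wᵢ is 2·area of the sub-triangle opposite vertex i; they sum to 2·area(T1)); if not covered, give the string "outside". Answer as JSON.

T0:
  2·area = 180  (B↔C swapped to make it positive)
  edge (18, 2)→(2, 14): d=(-16,12) inclusive
  edge (2, 14)→(3, 2): d=(1,-12) inclusive
  edge (3, 2)→(18, 2): d=(15,0) inclusive
    (1,1)@(3, 3): e=[164,1,15] → █
    (2,1)@(5, 3): e=[140,25,15] → █
    (3,1)@(7, 3): e=[116,49,15] → █
    (4,1)@(9, 3): e=[92,73,15] → █
    (5,1)@(11, 3): e=[68,97,15] → █
    (6,1)@(13, 3): e=[44,121,15] → █
    (7,1)@(15, 3): e=[20,145,15] → █
    (8,1)@(17, 3): e=[-4,169,15] → ·
    (1,2)@(3, 5): e=[132,3,45] → █
    (7,2)@(15, 5): e=[-12,147,45] → ·
    (1,3)@(3, 7): e=[100,5,75] → █
    (6,3)@(13, 7): e=[-20,125,75] → ·
  covered (24 px):
    · · · · · · · · · · · ·
    · █ █ █ █ █ █ █ · · · ·
    · █ █ █ █ █ █ · · · · ·
    · █ █ █ █ █ · · · · · ·
    · █ █ █ · · · · · · · ·
    · █ █ · · · · · · · · ·
    · █ · · · · · · · · · ·
    · · · · · · · · · · · ·
    · · · · · · · · · · · ·
T1:
  2·area = 46
  edge (18, 2)→(14, 16): d=(-4,14) inclusive
  edge (14, 16)→(13, 8): d=(-1,-8) inclusive
  edge (13, 8)→(18, 2): d=(5,-6) inclusive
    (8,2)@(17, 5): e=[2,35,9] → █
    (9,2)@(19, 5): e=[-26,51,21] → ·
    (7,3)@(15, 7): e=[22,17,7] → █
    (8,3)@(17, 7): e=[-6,33,19] → ·
    (7,4)@(15, 9): e=[14,15,17] → █
    (8,4)@(17, 9): e=[-14,31,29] → ·
    (7,5)@(15, 11): e=[6,13,27] → █
    (8,5)@(17, 11): e=[-22,29,39] → ·
    (7,6)@(15, 13): e=[-2,11,37] → ·
  covered (4 px):
    · · · · · · · · · · · ·
    · · · · · · · · · · · ·
    · · · · · · · · █ · · ·
    · · · · · · · █ · · · ·
    · · · · · · · █ · · · ·
    · · · · · · · █ · · · ·
    · · · · · · · · · · · ·
    · · · · · · · · · · · ·
    · · · · · · · · · · · ·

Result: "outside"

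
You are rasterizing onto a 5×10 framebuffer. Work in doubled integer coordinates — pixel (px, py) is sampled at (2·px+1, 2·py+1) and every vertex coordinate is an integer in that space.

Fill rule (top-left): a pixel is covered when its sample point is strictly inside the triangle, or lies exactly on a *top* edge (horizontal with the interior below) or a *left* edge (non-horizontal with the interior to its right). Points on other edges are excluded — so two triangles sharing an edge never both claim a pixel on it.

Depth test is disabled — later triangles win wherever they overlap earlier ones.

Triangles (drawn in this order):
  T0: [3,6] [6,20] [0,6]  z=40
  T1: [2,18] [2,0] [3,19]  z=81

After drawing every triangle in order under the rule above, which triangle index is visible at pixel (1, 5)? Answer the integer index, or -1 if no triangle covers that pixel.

T0:
  2·area = 42
  edge (3, 6)→(6, 20): d=(3,14) right/bottom  bias=-1
  edge (6, 20)→(0, 6): d=(-6,-14) top-left  bias=+0
  edge (0, 6)→(3, 6): d=(3,0) top-left  bias=+0
    (0,3)@(1, 7): e=[31,8,3] → #
    (1,3)@(3, 7): e=[3,36,3] → #
    (2,3)@(5, 7): e=[-25,64,3] → ·
    (0,4)@(1, 9): e=[37,-4,9] → ·
    (1,4)@(3, 9): e=[9,24,9] → #
    (2,4)@(5, 9): e=[-19,52,9] → ·
    (1,5)@(3, 11): e=[15,12,15] → #
    (2,5)@(5, 11): e=[-13,40,15] → ·
    (1,6)@(3, 13): e=[21,0,21] → #  [on edge]
    (2,6)@(5, 13): e=[-7,28,21] → ·
    (1,7)@(3, 15): e=[27,-12,27] → ·
    (2,8)@(5, 17): e=[5,4,33] → #
  covered (6 px):
    · · · · ·
    · · · · ·
    · · · · ·
    # # · · ·
    · # · · ·
    · # · · ·
    · # · · ·
    · · · · ·
    · · # · ·
    · · · · ·
T1:
  2·area = 18
  edge (2, 18)→(2, 0): d=(0,-18) top-left  bias=+0
  edge (2, 0)→(3, 19): d=(1,19) right/bottom  bias=-1
  edge (3, 19)→(2, 18): d=(-1,-1) top-left  bias=+0
    (0,8)@(1, 17): e=[-18,36,0] → ·  [on edge]
    (1,9)@(3, 19): e=[18,0,0] → ·  [on edge]
  covered (0 px):
    · · · · ·
    · · · · ·
    · · · · ·
    · · · · ·
    · · · · ·
    · · · · ·
    · · · · ·
    · · · · ·
    · · · · ·
    · · · · ·

Z-buffer (winner per pixel, '.' = empty):
  . . . . .
  . . . . .
  . . . . .
  0 0 . . .
  . 0 . . .
  . 0 . . .
  . 0 . . .
  . . . . .
  . . 0 . .
  . . . . .

Answer: 0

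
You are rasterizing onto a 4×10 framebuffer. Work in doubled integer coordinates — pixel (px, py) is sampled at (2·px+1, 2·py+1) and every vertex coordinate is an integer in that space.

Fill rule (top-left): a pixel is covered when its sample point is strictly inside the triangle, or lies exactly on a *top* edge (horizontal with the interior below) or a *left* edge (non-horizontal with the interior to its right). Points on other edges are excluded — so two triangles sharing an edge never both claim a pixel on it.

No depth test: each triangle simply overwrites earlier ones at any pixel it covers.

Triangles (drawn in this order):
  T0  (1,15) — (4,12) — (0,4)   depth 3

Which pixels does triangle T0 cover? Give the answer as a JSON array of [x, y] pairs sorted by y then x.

T0:
  2·area = 36  (B↔C swapped to make it positive)
  edge (1, 15)→(0, 4): d=(-1,-11) top-left  bias=+0
  edge (0, 4)→(4, 12): d=(4,8) right/bottom  bias=-1
  edge (4, 12)→(1, 15): d=(-3,3) right/bottom  bias=-1
    (0,3)@(1, 7): e=[8,4,24] → █
    (1,3)@(3, 7): e=[30,-12,18] → ·
    (0,4)@(1, 9): e=[6,12,18] → █
    (1,4)@(3, 9): e=[28,-4,12] → ·
    (3,4)@(7, 9): e=[72,-36,0] → ·  [on edge]
    (0,5)@(1, 11): e=[4,20,12] → █
    (1,5)@(3, 11): e=[26,4,6] → █
    (2,5)@(5, 11): e=[48,-12,0] → ·  [on edge]
    (0,6)@(1, 13): e=[2,28,6] → █
    (1,6)@(3, 13): e=[24,12,0] → ·  [on edge]
    (0,7)@(1, 15): e=[0,36,0] → ·  [on edge]
  covered (5 px):
    · · · ·
    · · · ·
    · · · ·
    █ · · ·
    █ · · ·
    █ █ · ·
    █ · · ·
    · · · ·
    · · · ·
    · · · ·

Result: [[0,3],[0,4],[0,5],[1,5],[0,6]]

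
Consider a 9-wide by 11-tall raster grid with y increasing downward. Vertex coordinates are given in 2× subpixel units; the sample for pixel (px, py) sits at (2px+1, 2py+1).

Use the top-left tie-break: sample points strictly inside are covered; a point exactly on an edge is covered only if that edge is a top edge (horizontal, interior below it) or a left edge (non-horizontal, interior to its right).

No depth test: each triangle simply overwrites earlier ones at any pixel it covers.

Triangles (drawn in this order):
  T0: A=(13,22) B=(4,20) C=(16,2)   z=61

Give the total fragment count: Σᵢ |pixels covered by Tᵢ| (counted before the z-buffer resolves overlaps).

T0:
  2·area = 186
  edge (13, 22)→(4, 20): d=(-9,-2) top-left  bias=+0
  edge (4, 20)→(16, 2): d=(12,-18) top-left  bias=+0
  edge (16, 2)→(13, 22): d=(-3,20) right/bottom  bias=-1
    (7,2)@(15, 5): e=[157,18,11] → █
    (8,2)@(17, 5): e=[161,54,-29] → ·
    (6,3)@(13, 7): e=[135,6,45] → █
    (8,3)@(17, 7): e=[143,78,-35] → ·
    (6,4)@(13, 9): e=[117,30,39] → █
    (7,4)@(15, 9): e=[121,66,-1] → ·
    (5,5)@(11, 11): e=[95,18,73] → █
    (7,5)@(15, 11): e=[103,90,-7] → ·
    (4,6)@(9, 13): e=[73,6,107] → █
    (7,6)@(15, 13): e=[85,114,-13] → ·
    (4,7)@(9, 15): e=[55,30,101] → █
    (7,7)@(15, 15): e=[67,138,-19] → ·
  covered (24 px):
    · · · · · · · · ·
    · · · · · · · · ·
    · · · · · · · █ ·
    · · · · · · █ █ ·
    · · · · · · █ · ·
    · · · · · █ █ · ·
    · · · · █ █ █ · ·
    · · · · █ █ █ · ·
    · · · █ █ █ █ · ·
    · · █ █ █ █ █ · ·
    · · · · █ █ █ · ·

Result: 24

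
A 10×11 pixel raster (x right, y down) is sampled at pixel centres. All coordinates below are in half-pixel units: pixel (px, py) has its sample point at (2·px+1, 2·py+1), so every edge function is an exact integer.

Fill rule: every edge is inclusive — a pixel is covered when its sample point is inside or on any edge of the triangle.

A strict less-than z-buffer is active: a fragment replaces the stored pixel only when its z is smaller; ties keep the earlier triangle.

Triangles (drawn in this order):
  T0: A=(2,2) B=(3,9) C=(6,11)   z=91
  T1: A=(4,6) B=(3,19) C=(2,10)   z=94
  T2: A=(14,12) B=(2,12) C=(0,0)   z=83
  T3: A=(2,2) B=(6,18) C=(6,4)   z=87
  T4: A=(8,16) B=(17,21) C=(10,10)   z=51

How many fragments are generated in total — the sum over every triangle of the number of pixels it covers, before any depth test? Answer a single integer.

T0:
  2·area = 19  (B↔C swapped to make it positive)
  edge (2, 2)→(6, 11): d=(4,9) inclusive
  edge (6, 11)→(3, 9): d=(-3,-2) inclusive
  edge (3, 9)→(2, 2): d=(-1,-7) inclusive
    (1,2)@(3, 5): e=[3,12,4] → #
    (2,2)@(5, 5): e=[-15,16,18] → ·
    (1,3)@(3, 7): e=[11,6,2] → #
    (2,3)@(5, 7): e=[-7,10,16] → ·
    (1,4)@(3, 9): e=[19,0,0] → #  [on edge]
    (2,4)@(5, 9): e=[1,4,14] → #
    (3,4)@(7, 9): e=[-17,8,28] → ·
    (1,5)@(3, 11): e=[27,-6,-2] → ·
    (2,5)@(5, 11): e=[9,-2,12] → ·
    (4,6)@(9, 13): e=[-19,0,38] → ·  [on edge]
    (7,8)@(15, 17): e=[-57,0,76] → ·  [on edge]
  covered (4 px):
    · · · · · · · · · ·
    · · · · · · · · · ·
    · # · · · · · · · ·
    · # · · · · · · · ·
    · # # · · · · · · ·
    · · · · · · · · · ·
    · · · · · · · · · ·
    · · · · · · · · · ·
    · · · · · · · · · ·
    · · · · · · · · · ·
    · · · · · · · · · ·
T1:
  2·area = 22
  edge (4, 6)→(3, 19): d=(-1,13) inclusive
  edge (3, 19)→(2, 10): d=(-1,-9) inclusive
  edge (2, 10)→(4, 6): d=(2,-4) inclusive
    (0,0)@(1, 1): e=[44,0,-22] → ·  [on edge]
    (1,4)@(3, 9): e=[10,10,2] → #
    (2,4)@(5, 9): e=[-16,28,10] → ·
    (1,5)@(3, 11): e=[8,8,6] → #
    (2,5)@(5, 11): e=[-18,26,14] → ·
    (1,6)@(3, 13): e=[6,6,10] → #
    (2,6)@(5, 13): e=[-20,24,18] → ·
    (1,7)@(3, 15): e=[4,4,14] → #
    (2,7)@(5, 15): e=[-22,22,22] → ·
    (1,8)@(3, 17): e=[2,2,18] → #
    (2,8)@(5, 17): e=[-24,20,26] → ·
    (1,9)@(3, 19): e=[0,0,22] → #  [on edge]
  covered (6 px):
    · · · · · · · · · ·
    · · · · · · · · · ·
    · · · · · · · · · ·
    · · · · · · · · · ·
    · # · · · · · · · ·
    · # · · · · · · · ·
    · # · · · · · · · ·
    · # · · · · · · · ·
    · # · · · · · · · ·
    · # · · · · · · · ·
    · · · · · · · · · ·
T2:
  2·area = 144
  edge (14, 12)→(2, 12): d=(-12,0) inclusive
  edge (2, 12)→(0, 0): d=(-2,-12) inclusive
  edge (0, 0)→(14, 12): d=(14,12) inclusive
    (0,0)@(1, 1): e=[132,10,2] → #
    (1,0)@(3, 1): e=[132,34,-22] → ·
    (0,1)@(1, 3): e=[108,6,30] → #
    (1,1)@(3, 3): e=[108,30,6] → #
    (2,1)@(5, 3): e=[108,54,-18] → ·
    (0,2)@(1, 5): e=[84,2,58] → #
    (2,2)@(5, 5): e=[84,50,10] → #
    (3,2)@(7, 5): e=[84,74,-14] → ·
    (0,3)@(1, 7): e=[60,-2,86] → ·
    (1,3)@(3, 7): e=[60,22,62] → #
    (3,3)@(7, 7): e=[60,70,14] → #
    (4,3)@(9, 7): e=[60,94,-10] → ·
  covered (18 px):
    # · · · · · · · · ·
    # # · · · · · · · ·
    # # # · · · · · · ·
    · # # # · · · · · ·
    · # # # # · · · · ·
    · # # # # # · · · ·
    · · · · · · · · · ·
    · · · · · · · · · ·
    · · · · · · · · · ·
    · · · · · · · · · ·
    · · · · · · · · · ·
T3:
  2·area = 56  (B↔C swapped to make it positive)
  edge (2, 2)→(6, 4): d=(4,2) inclusive
  edge (6, 4)→(6, 18): d=(0,14) inclusive
  edge (6, 18)→(2, 2): d=(-4,-16) inclusive
    (1,1)@(3, 3): e=[2,42,12] → #
    (2,1)@(5, 3): e=[-2,14,44] → ·
    (1,2)@(3, 5): e=[10,42,4] → #
    (2,2)@(5, 5): e=[6,14,36] → #
    (3,2)@(7, 5): e=[2,-14,68] → ·
    (1,3)@(3, 7): e=[18,42,-4] → ·
    (2,3)@(5, 7): e=[14,14,28] → #
    (3,3)@(7, 7): e=[10,-14,60] → ·
    (2,4)@(5, 9): e=[22,14,20] → #
    (3,4)@(7, 9): e=[18,-14,52] → ·
    (2,5)@(5, 11): e=[30,14,12] → #
    (3,5)@(7, 11): e=[26,-14,44] → ·
  covered (7 px):
    · · · · · · · · · ·
    · # · · · · · · · ·
    · # # · · · · · · ·
    · · # · · · · · · ·
    · · # · · · · · · ·
    · · # · · · · · · ·
    · · # · · · · · · ·
    · · · · · · · · · ·
    · · · · · · · · · ·
    · · · · · · · · · ·
    · · · · · · · · · ·
T4:
  2·area = 64  (B↔C swapped to make it positive)
  edge (8, 16)→(10, 10): d=(2,-6) inclusive
  edge (10, 10)→(17, 21): d=(7,11) inclusive
  edge (17, 21)→(8, 16): d=(-9,-5) inclusive
    (6,0)@(13, 1): e=[0,-96,160] → ·  [on edge]
    (5,3)@(11, 7): e=[0,-32,96] → ·  [on edge]
    (4,6)@(9, 13): e=[0,32,32] → #  [on edge]
    (5,6)@(11, 13): e=[12,10,42] → #
    (6,6)@(13, 13): e=[24,-12,52] → ·
    (4,7)@(9, 15): e=[4,46,14] → #
    (6,7)@(13, 15): e=[28,2,34] → #
    (7,7)@(15, 15): e=[40,-20,44] → ·
    (4,8)@(9, 17): e=[8,60,-4] → ·
    (5,8)@(11, 17): e=[20,38,6] → #
    (7,8)@(15, 17): e=[44,-6,26] → ·
    (3,9)@(7, 19): e=[0,96,-32] → ·  [on edge]
    (8,10)@(17, 21): e=[64,0,0] → #  [on edge]
  covered (9 px):
    · · · · · · · · · ·
    · · · · · · · · · ·
    · · · · · · · · · ·
    · · · · · · · · · ·
    · · · · · · · · · ·
    · · · · · · · · · ·
    · · · · # # · · · ·
    · · · · # # # · · ·
    · · · · · # # · · ·
    · · · · · · · # · ·
    · · · · · · · · # ·

Result: 44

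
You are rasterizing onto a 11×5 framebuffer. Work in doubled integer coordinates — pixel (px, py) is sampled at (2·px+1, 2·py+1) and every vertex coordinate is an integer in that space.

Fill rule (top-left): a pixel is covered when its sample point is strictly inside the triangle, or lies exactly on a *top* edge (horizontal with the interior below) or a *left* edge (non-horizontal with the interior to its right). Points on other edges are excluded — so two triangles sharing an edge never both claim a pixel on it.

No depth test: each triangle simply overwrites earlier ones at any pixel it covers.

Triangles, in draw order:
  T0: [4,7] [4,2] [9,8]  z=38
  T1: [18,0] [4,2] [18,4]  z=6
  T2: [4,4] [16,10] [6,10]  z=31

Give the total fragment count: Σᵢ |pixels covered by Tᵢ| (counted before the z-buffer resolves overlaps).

T0:
  2·area = 25
  edge (4, 7)→(4, 2): d=(0,-5) top-left  bias=+0
  edge (4, 2)→(9, 8): d=(5,6) right/bottom  bias=-1
  edge (9, 8)→(4, 7): d=(-5,-1) top-left  bias=+0
    (2,2)@(5, 5): e=[5,9,11] → X
    (3,2)@(7, 5): e=[15,-3,13] → .
    (2,3)@(5, 7): e=[5,19,1] → X
    (3,3)@(7, 7): e=[15,7,3] → X
    (4,3)@(9, 7): e=[25,-5,5] → .
    (2,4)@(5, 9): e=[5,29,-9] → .
    (3,4)@(7, 9): e=[15,17,-7] → .
  covered (3 px):
    . . . . . . . . . . .
    . . . . . . . . . . .
    . . X . . . . . . . .
    . . X X . . . . . . .
    . . . . . . . . . . .
T1:
  2·area = 56  (B↔C swapped to make it positive)
  edge (18, 0)→(18, 4): d=(0,4) right/bottom  bias=-1
  edge (18, 4)→(4, 2): d=(-14,-2) top-left  bias=+0
  edge (4, 2)→(18, 0): d=(14,-2) top-left  bias=+0
    (5,0)@(11, 1): e=[28,28,0] → X  [on edge]
    (6,0)@(13, 1): e=[20,32,4] → X
    (7,0)@(15, 1): e=[12,36,8] → X
    (8,0)@(17, 1): e=[4,40,12] → X
    (9,0)@(19, 1): e=[-4,44,16] → .
    (5,1)@(11, 3): e=[28,0,28] → X  [on edge]
    (9,1)@(19, 3): e=[-4,16,44] → .
    (5,2)@(11, 5): e=[28,-28,56] → .
    (6,2)@(13, 5): e=[20,-24,60] → .
    (7,2)@(15, 5): e=[12,-20,64] → .
    (8,2)@(17, 5): e=[4,-16,68] → .
  covered (8 px):
    . . . . . X X X X . .
    . . . . . X X X X . .
    . . . . . . . . . . .
    . . . . . . . . . . .
    . . . . . . . . . . .
T2:
  2·area = 60
  edge (4, 4)→(16, 10): d=(12,6) right/bottom  bias=-1
  edge (16, 10)→(6, 10): d=(-10,0) right/bottom  bias=-1
  edge (6, 10)→(4, 4): d=(-2,-6) top-left  bias=+0
    (1,0)@(3, 1): e=[-30,90,0] → .  [on edge]
    (2,2)@(5, 5): e=[6,50,4] → X
    (3,2)@(7, 5): e=[-6,50,16] → .
    (2,3)@(5, 7): e=[30,30,0] → X  [on edge]
    (3,3)@(7, 7): e=[18,30,12] → X
    (4,3)@(9, 7): e=[6,30,24] → X
    (5,3)@(11, 7): e=[-6,30,36] → .
    (2,4)@(5, 9): e=[54,10,-4] → .
    (3,4)@(7, 9): e=[42,10,8] → X
    (5,4)@(11, 9): e=[18,10,32] → X
    (6,4)@(13, 9): e=[6,10,44] → X
    (7,4)@(15, 9): e=[-6,10,56] → .
  covered (8 px):
    . . . . . . . . . . .
    . . . . . . . . . . .
    . . X . . . . . . . .
    . . X X X . . . . . .
    . . . X X X X . . . .

Answer: 19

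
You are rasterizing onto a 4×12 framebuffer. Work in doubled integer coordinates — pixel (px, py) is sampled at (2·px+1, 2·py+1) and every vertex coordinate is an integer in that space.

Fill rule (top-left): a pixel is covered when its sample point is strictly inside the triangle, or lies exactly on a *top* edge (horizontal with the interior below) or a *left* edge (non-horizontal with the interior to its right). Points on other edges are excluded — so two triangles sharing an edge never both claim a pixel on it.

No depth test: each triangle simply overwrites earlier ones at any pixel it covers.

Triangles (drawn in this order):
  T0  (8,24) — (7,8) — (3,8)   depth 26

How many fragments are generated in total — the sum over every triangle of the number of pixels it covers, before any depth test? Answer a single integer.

T0:
  2·area = 64  (B↔C swapped to make it positive)
  edge (8, 24)→(3, 8): d=(-5,-16) top-left  bias=+0
  edge (3, 8)→(7, 8): d=(4,0) top-left  bias=+0
  edge (7, 8)→(8, 24): d=(1,16) right/bottom  bias=-1
    (2,4)@(5, 9): e=[27,4,33] → #
    (3,4)@(7, 9): e=[59,4,1] → #
    (2,5)@(5, 11): e=[17,12,35] → #
    (2,6)@(5, 13): e=[7,20,37] → #
    (2,7)@(5, 15): e=[-3,28,39] → ·
    (3,7)@(7, 15): e=[29,28,7] → #
    (3,8)@(7, 17): e=[19,36,9] → #
    (3,9)@(7, 19): e=[9,44,11] → #
    (3,10)@(7, 21): e=[-1,52,13] → ·
  covered (9 px):
    · · · ·
    · · · ·
    · · · ·
    · · · ·
    · · # #
    · · # #
    · · # #
    · · · #
    · · · #
    · · · #
    · · · ·
    · · · ·

Answer: 9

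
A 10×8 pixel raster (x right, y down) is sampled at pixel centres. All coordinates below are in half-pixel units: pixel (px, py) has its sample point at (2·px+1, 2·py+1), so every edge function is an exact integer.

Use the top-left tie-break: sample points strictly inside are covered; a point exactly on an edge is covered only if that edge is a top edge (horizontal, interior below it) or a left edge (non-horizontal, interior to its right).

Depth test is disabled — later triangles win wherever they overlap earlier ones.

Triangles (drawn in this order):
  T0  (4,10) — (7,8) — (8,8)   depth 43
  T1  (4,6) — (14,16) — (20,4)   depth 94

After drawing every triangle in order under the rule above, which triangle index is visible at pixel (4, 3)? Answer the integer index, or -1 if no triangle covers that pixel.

T0:
  2·area = 2
  edge (4, 10)→(7, 8): d=(3,-2) top-left  bias=+0
  edge (7, 8)→(8, 8): d=(1,0) top-left  bias=+0
  edge (8, 8)→(4, 10): d=(-4,2) right/bottom  bias=-1
  covered (0 px):
    · · · · · · · · · ·
    · · · · · · · · · ·
    · · · · · · · · · ·
    · · · · · · · · · ·
    · · · · · · · · · ·
    · · · · · · · · · ·
    · · · · · · · · · ·
    · · · · · · · · · ·
T1:
  2·area = 180  (B↔C swapped to make it positive)
  edge (4, 6)→(20, 4): d=(16,-2) top-left  bias=+0
  edge (20, 4)→(14, 16): d=(-6,12) right/bottom  bias=-1
  edge (14, 16)→(4, 6): d=(-10,-10) top-left  bias=+0
    (0,1)@(1, 3): e=[-54,234,0] → ·  [on edge]
    (1,2)@(3, 5): e=[-18,198,0] → ·  [on edge]
    (6,2)@(13, 5): e=[2,78,100] → █
    (7,2)@(15, 5): e=[6,54,120] → █
    (8,2)@(17, 5): e=[10,30,140] → █
    (9,2)@(19, 5): e=[14,6,160] → █
    (2,3)@(5, 7): e=[18,162,0] → █  [on edge]
    (3,3)@(7, 7): e=[22,138,20] → █
    (4,3)@(9, 7): e=[26,114,40] → █
    (5,3)@(11, 7): e=[30,90,60] → █
    (9,3)@(19, 7): e=[46,-6,140] → ·
    (2,4)@(5, 9): e=[50,150,-20] → ·
    (3,4)@(7, 9): e=[54,126,0] → █  [on edge]
    (4,5)@(9, 11): e=[90,90,0] → █  [on edge]
    (5,6)@(11, 13): e=[126,54,0] → █  [on edge]
    (6,7)@(13, 15): e=[162,18,0] → █  [on edge]
  covered (25 px):
    · · · · · · · · · ·
    · · · · · · · · · ·
    · · · · · · █ █ █ █
    · · █ █ █ █ █ █ █ ·
    · · · █ █ █ █ █ █ ·
    · · · · █ █ █ █ · ·
    · · · · · █ █ █ · ·
    · · · · · · █ · · ·

Z-buffer (winner per pixel, '.' = empty):
  . . . . . . . . . .
  . . . . . . . . . .
  . . . . . . 1 1 1 1
  . . 1 1 1 1 1 1 1 .
  . . . 1 1 1 1 1 1 .
  . . . . 1 1 1 1 . .
  . . . . . 1 1 1 . .
  . . . . . . 1 . . .

Answer: 1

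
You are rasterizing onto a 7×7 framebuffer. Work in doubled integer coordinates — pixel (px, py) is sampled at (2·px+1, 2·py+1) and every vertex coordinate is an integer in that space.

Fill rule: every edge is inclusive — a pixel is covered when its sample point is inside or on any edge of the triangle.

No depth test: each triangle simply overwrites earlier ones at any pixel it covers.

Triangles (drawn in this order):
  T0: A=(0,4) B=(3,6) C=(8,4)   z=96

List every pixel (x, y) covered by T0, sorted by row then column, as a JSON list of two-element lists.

T0:
  2·area = 16  (B↔C swapped to make it positive)
  edge (0, 4)→(8, 4): d=(8,0) inclusive
  edge (8, 4)→(3, 6): d=(-5,2) inclusive
  edge (3, 6)→(0, 4): d=(-3,-2) inclusive
    (1,2)@(3, 5): e=[8,5,3] → #
    (2,2)@(5, 5): e=[8,1,7] → #
    (3,2)@(7, 5): e=[8,-3,11] → ·
    (1,3)@(3, 7): e=[24,-5,-3] → ·
    (2,3)@(5, 7): e=[24,-9,1] → ·
  covered (2 px):
    · · · · · · ·
    · · · · · · ·
    · # # · · · ·
    · · · · · · ·
    · · · · · · ·
    · · · · · · ·
    · · · · · · ·

Result: [[1,2],[2,2]]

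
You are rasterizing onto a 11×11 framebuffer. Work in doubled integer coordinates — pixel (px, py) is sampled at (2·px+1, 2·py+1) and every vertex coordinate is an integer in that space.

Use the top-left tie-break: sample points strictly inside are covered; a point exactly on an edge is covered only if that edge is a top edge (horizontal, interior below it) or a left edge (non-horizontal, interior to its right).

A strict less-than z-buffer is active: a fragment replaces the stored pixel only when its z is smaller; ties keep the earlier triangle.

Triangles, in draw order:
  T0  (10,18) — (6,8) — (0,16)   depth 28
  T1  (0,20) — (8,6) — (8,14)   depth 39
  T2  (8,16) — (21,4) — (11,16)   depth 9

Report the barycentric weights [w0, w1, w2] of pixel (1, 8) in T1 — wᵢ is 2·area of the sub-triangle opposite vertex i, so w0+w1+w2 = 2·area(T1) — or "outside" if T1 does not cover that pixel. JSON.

T0:
  2·area = 92  (B↔C swapped to make it positive)
  edge (10, 18)→(0, 16): d=(-10,-2) top-left  bias=+0
  edge (0, 16)→(6, 8): d=(6,-8) top-left  bias=+0
  edge (6, 8)→(10, 18): d=(4,10) right/bottom  bias=-1
    (2,5)@(5, 11): e=[60,10,22] → X
    (3,5)@(7, 11): e=[64,26,2] → X
    (4,5)@(9, 11): e=[68,42,-18] → .
    (1,6)@(3, 13): e=[36,6,50] → X
    (4,6)@(9, 13): e=[48,54,-10] → .
    (0,7)@(1, 15): e=[12,2,78] → X
    (4,7)@(9, 15): e=[28,66,-2] → .
    (0,8)@(1, 17): e=[-8,14,86] → .
    (1,8)@(3, 17): e=[-4,30,66] → .
    (2,8)@(5, 17): e=[0,46,46] → X  [on edge]
    (4,8)@(9, 17): e=[8,78,6] → X
    (5,8)@(11, 17): e=[12,94,-14] → .
    (7,9)@(15, 19): e=[0,138,-46] → .  [on edge]
  covered (12 px):
    . . . . . . . . . . .
    . . . . . . . . . . .
    . . . . . . . . . . .
    . . . . . . . . . . .
    . . . . . . . . . . .
    . . X X . . . . . . .
    . X X X . . . . . . .
    X X X X . . . . . . .
    . . X X X . . . . . .
    . . . . . . . . . . .
    . . . . . . . . . . .
T1:
  2·area = 64
  edge (0, 20)→(8, 6): d=(8,-14) top-left  bias=+0
  edge (8, 6)→(8, 14): d=(0,8) right/bottom  bias=-1
  edge (8, 14)→(0, 20): d=(-8,6) right/bottom  bias=-1
    (3,4)@(7, 9): e=[10,8,46] → X
    (4,4)@(9, 9): e=[38,-8,34] → .
    (3,5)@(7, 11): e=[26,8,30] → X
    (4,5)@(9, 11): e=[54,-8,18] → .
    (2,6)@(5, 13): e=[14,24,26] → X
    (4,6)@(9, 13): e=[70,-8,2] → .
    (1,7)@(3, 15): e=[2,40,22] → X
    (3,7)@(7, 15): e=[58,8,-2] → .
    (1,8)@(3, 17): e=[18,40,6] → X
    (2,8)@(5, 17): e=[46,24,-6] → .
    (0,9)@(1, 19): e=[6,56,2] → X
    (1,9)@(3, 19): e=[34,40,-10] → .
  covered (8 px):
    . . . . . . . . . . .
    . . . . . . . . . . .
    . . . . . . . . . . .
    . . . . . . . . . . .
    . . . X . . . . . . .
    . . . X . . . . . . .
    . . X X . . . . . . .
    . X X . . . . . . . .
    . X . . . . . . . . .
    X . . . . . . . . . .
    . . . . . . . . . . .
T2:
  2·area = 36
  edge (8, 16)→(21, 4): d=(13,-12) top-left  bias=+0
  edge (21, 4)→(11, 16): d=(-10,12) right/bottom  bias=-1
  edge (11, 16)→(8, 16): d=(-3,0) right/bottom  bias=-1
    (7,5)@(15, 11): e=[19,2,15] → X
    (8,5)@(17, 11): e=[43,-22,15] → .
    (6,6)@(13, 13): e=[21,6,9] → X
    (7,6)@(15, 13): e=[45,-18,9] → .
    (5,7)@(11, 15): e=[23,10,3] → X
    (6,7)@(13, 15): e=[47,-14,3] → .
    (5,8)@(11, 17): e=[49,-10,-3] → .
  covered (3 px):
    . . . . . . . . . . .
    . . . . . . . . . . .
    . . . . . . . . . . .
    . . . . . . . . . . .
    . . . . . . . . . . .
    . . . . . . . X . . .
    . . . . . . X . . . .
    . . . . . X . . . . .
    . . . . . . . . . . .
    . . . . . . . . . . .
    . . . . . . . . . . .

Final: [40,6,18]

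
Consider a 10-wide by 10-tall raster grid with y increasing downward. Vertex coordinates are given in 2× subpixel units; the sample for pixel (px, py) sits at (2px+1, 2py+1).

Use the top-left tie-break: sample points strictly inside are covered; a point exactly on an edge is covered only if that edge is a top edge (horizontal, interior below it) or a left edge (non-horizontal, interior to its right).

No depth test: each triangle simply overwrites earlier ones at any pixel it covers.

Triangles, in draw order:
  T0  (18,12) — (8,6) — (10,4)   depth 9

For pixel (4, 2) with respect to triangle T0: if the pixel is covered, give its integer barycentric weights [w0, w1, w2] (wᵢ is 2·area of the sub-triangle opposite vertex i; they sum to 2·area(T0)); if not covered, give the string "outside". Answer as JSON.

T0:
  2·area = 32
  edge (18, 12)→(8, 6): d=(-10,-6) top-left  bias=+0
  edge (8, 6)→(10, 4): d=(2,-2) top-left  bias=+0
  edge (10, 4)→(18, 12): d=(8,8) right/bottom  bias=-1
    (3,0)@(7, 1): e=[44,-12,0] → ·  [on edge]
    (6,0)@(13, 1): e=[80,0,-48] → ·  [on edge]
    (1,1)@(3, 3): e=[0,-16,48] → ·  [on edge]
    (4,1)@(9, 3): e=[36,-4,0] → ·  [on edge]
    (5,1)@(11, 3): e=[48,0,-16] → ·  [on edge]
    (4,2)@(9, 5): e=[16,0,16] → #  [on edge]
    (5,2)@(11, 5): e=[28,4,0] → ·  [on edge]
    (3,3)@(7, 7): e=[-16,0,48] → ·  [on edge]
    (4,3)@(9, 7): e=[-4,4,32] → ·
    (5,3)@(11, 7): e=[8,8,16] → #
    (6,3)@(13, 7): e=[20,12,0] → ·  [on edge]
    (2,4)@(5, 9): e=[-48,0,80] → ·  [on edge]
    (6,4)@(13, 9): e=[0,16,16] → #  [on edge]
    (7,4)@(15, 9): e=[12,20,0] → ·  [on edge]
    (1,5)@(3, 11): e=[-80,0,112] → ·  [on edge]
    (8,5)@(17, 11): e=[4,28,0] → ·  [on edge]
    (0,6)@(1, 13): e=[-112,0,144] → ·  [on edge]
    (9,6)@(19, 13): e=[-4,36,0] → ·  [on edge]
  covered (3 px):
    · · · · · · · · · ·
    · · · · · · · · · ·
    · · · · # · · · · ·
    · · · · · # · · · ·
    · · · · · · # · · ·
    · · · · · · · · · ·
    · · · · · · · · · ·
    · · · · · · · · · ·
    · · · · · · · · · ·
    · · · · · · · · · ·

Result: [0,16,16]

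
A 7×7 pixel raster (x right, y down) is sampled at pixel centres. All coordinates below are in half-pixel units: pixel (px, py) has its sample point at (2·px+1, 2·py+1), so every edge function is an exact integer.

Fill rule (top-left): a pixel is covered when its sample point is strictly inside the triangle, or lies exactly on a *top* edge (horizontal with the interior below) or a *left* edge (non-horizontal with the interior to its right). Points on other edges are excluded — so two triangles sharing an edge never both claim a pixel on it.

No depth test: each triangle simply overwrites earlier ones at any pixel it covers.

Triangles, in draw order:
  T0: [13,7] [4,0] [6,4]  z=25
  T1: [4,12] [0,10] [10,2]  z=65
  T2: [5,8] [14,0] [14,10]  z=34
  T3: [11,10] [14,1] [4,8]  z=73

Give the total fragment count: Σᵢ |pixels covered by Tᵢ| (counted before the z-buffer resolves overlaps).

T0:
  2·area = 22  (B↔C swapped to make it positive)
  edge (13, 7)→(6, 4): d=(-7,-3) top-left  bias=+0
  edge (6, 4)→(4, 0): d=(-2,-4) top-left  bias=+0
  edge (4, 0)→(13, 7): d=(9,7) right/bottom  bias=-1
    (2,0)@(5, 1): e=[18,2,2] → █
    (3,0)@(7, 1): e=[24,10,-12] → ·
    (2,1)@(5, 3): e=[4,-2,20] → ·
    (3,1)@(7, 3): e=[10,6,6] → █
    (4,1)@(9, 3): e=[16,14,-8] → ·
    (3,2)@(7, 5): e=[-4,2,24] → ·
    (4,2)@(9, 5): e=[2,10,10] → █
    (5,2)@(11, 5): e=[8,18,-4] → ·
    (4,3)@(9, 7): e=[-12,6,28] → ·
    (6,3)@(13, 7): e=[0,22,0] → ·  [on edge]
  covered (3 px):
    · · █ · · · ·
    · · · █ · · ·
    · · · · █ · ·
    · · · · · · ·
    · · · · · · ·
    · · · · · · ·
    · · · · · · ·
T1:
  2·area = 52
  edge (4, 12)→(0, 10): d=(-4,-2) top-left  bias=+0
  edge (0, 10)→(10, 2): d=(10,-8) top-left  bias=+0
  edge (10, 2)→(4, 12): d=(-6,10) right/bottom  bias=-1
    (4,1)@(9, 3): e=[46,2,4] → █
    (5,1)@(11, 3): e=[50,18,-16] → ·
    (3,2)@(7, 5): e=[34,6,12] → █
    (4,2)@(9, 5): e=[38,22,-8] → ·
    (2,3)@(5, 7): e=[22,10,20] → █
    (3,3)@(7, 7): e=[26,26,0] → ·  [on edge]
    (1,4)@(3, 9): e=[10,14,28] → █
    (3,4)@(7, 9): e=[18,46,-12] → ·
    (1,5)@(3, 11): e=[2,34,16] → █
    (2,5)@(5, 11): e=[6,50,-4] → ·
    (1,6)@(3, 13): e=[-6,54,4] → ·
  covered (6 px):
    · · · · · · ·
    · · · · █ · ·
    · · · █ · · ·
    · · █ · · · ·
    · █ █ · · · ·
    · █ · · · · ·
    · · · · · · ·
T2:
  2·area = 90
  edge (5, 8)→(14, 0): d=(9,-8) top-left  bias=+0
  edge (14, 0)→(14, 10): d=(0,10) right/bottom  bias=-1
  edge (14, 10)→(5, 8): d=(-9,-2) top-left  bias=+0
    (6,0)@(13, 1): e=[1,10,79] → █
    (5,1)@(11, 3): e=[3,30,57] → █
    (4,2)@(9, 5): e=[5,50,35] → █
    (3,3)@(7, 7): e=[7,70,13] → █
    (3,4)@(7, 9): e=[25,70,-5] → ·
    (4,4)@(9, 9): e=[41,50,-1] → ·
    (5,4)@(11, 9): e=[57,30,3] → █
    (5,5)@(11, 11): e=[75,30,-15] → ·
    (6,5)@(13, 11): e=[91,10,-11] → ·
  covered (12 px):
    · · · · · · █
    · · · · · █ █
    · · · · █ █ █
    · · · █ █ █ █
    · · · · · █ █
    · · · · · · ·
    · · · · · · ·
T3:
  2·area = 69  (B↔C swapped to make it positive)
  edge (11, 10)→(4, 8): d=(-7,-2) top-left  bias=+0
  edge (4, 8)→(14, 1): d=(10,-7) top-left  bias=+0
  edge (14, 1)→(11, 10): d=(-3,9) right/bottom  bias=-1
    (6,1)@(13, 3): e=[53,13,3] → █
    (4,2)@(9, 5): e=[31,5,33] → █
    (5,2)@(11, 5): e=[35,19,15] → █
    (6,2)@(13, 5): e=[39,33,-3] → ·
    (3,3)@(7, 7): e=[13,11,45] → █
    (6,3)@(13, 7): e=[25,53,-9] → ·
    (3,4)@(7, 9): e=[-1,31,39] → ·
    (4,4)@(9, 9): e=[3,45,21] → █
    (6,4)@(13, 9): e=[11,73,-15] → ·
    (4,5)@(9, 11): e=[-11,65,15] → ·
    (5,5)@(11, 11): e=[-7,79,-3] → ·
  covered (8 px):
    · · · · · · ·
    · · · · · · █
    · · · · █ █ ·
    · · · █ █ █ ·
    · · · · █ █ ·
    · · · · · · ·
    · · · · · · ·

Answer: 29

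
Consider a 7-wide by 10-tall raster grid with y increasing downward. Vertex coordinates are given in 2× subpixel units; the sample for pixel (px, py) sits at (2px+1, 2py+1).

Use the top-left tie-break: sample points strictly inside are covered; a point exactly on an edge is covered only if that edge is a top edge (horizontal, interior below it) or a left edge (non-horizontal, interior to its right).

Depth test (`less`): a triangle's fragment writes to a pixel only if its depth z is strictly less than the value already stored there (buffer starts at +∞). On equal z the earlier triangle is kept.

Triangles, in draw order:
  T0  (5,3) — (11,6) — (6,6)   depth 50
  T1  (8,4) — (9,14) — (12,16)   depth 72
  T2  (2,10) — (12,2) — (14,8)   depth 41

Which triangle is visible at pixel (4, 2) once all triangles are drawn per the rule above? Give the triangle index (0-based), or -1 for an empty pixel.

T0:
  2·area = 15
  edge (5, 3)→(11, 6): d=(6,3) right/bottom  bias=-1
  edge (11, 6)→(6, 6): d=(-5,0) right/bottom  bias=-1
  edge (6, 6)→(5, 3): d=(-1,-3) top-left  bias=+0
    (0,0)@(1, 1): e=[0,25,-10] → ·  [on edge]
    (2,1)@(5, 3): e=[0,15,0] → ·  [on edge]
    (3,2)@(7, 5): e=[6,5,4] → █
    (4,2)@(9, 5): e=[0,5,10] → ·  [on edge]
    (3,3)@(7, 7): e=[18,-5,2] → ·
    (6,3)@(13, 7): e=[0,-5,20] → ·  [on edge]
    (3,4)@(7, 9): e=[30,-15,0] → ·  [on edge]
    (4,7)@(9, 15): e=[60,-45,0] → ·  [on edge]
  covered (1 px):
    · · · · · · ·
    · · · · · · ·
    · · · █ · · ·
    · · · · · · ·
    · · · · · · ·
    · · · · · · ·
    · · · · · · ·
    · · · · · · ·
    · · · · · · ·
    · · · · · · ·
T1:
  2·area = 28  (B↔C swapped to make it positive)
  edge (8, 4)→(12, 16): d=(4,12) right/bottom  bias=-1
  edge (12, 16)→(9, 14): d=(-3,-2) top-left  bias=+0
  edge (9, 14)→(8, 4): d=(-1,-10) top-left  bias=+0
    (3,0)@(7, 1): e=[0,35,-7] → ·  [on edge]
    (4,3)@(9, 7): e=[0,21,7] → ·  [on edge]
    (4,4)@(9, 9): e=[8,15,5] → █
    (5,4)@(11, 9): e=[-16,19,25] → ·
    (4,5)@(9, 11): e=[16,9,3] → █
    (5,5)@(11, 11): e=[-8,13,23] → ·
    (4,6)@(9, 13): e=[24,3,1] → █
    (5,6)@(11, 13): e=[0,7,21] → ·  [on edge]
    (4,7)@(9, 15): e=[32,-3,-1] → ·
    (5,7)@(11, 15): e=[8,1,19] → █
    (6,7)@(13, 15): e=[-16,5,39] → ·
    (5,8)@(11, 17): e=[16,-5,17] → ·
    (6,9)@(13, 19): e=[0,-7,35] → ·  [on edge]
  covered (4 px):
    · · · · · · ·
    · · · · · · ·
    · · · · · · ·
    · · · · · · ·
    · · · · █ · ·
    · · · · █ · ·
    · · · · █ · ·
    · · · · · █ ·
    · · · · · · ·
    · · · · · · ·
T2:
  2·area = 76
  edge (2, 10)→(12, 2): d=(10,-8) top-left  bias=+0
  edge (12, 2)→(14, 8): d=(2,6) right/bottom  bias=-1
  edge (14, 8)→(2, 10): d=(-12,2) right/bottom  bias=-1
    (5,1)@(11, 3): e=[2,8,66] → █
    (6,1)@(13, 3): e=[18,-4,62] → ·
    (4,2)@(9, 5): e=[6,24,46] → █
    (6,2)@(13, 5): e=[38,0,38] → ·  [on edge]
    (3,3)@(7, 7): e=[10,40,26] → █
    (6,3)@(13, 7): e=[58,4,14] → █
    (2,4)@(5, 9): e=[14,56,6] → █
    (4,4)@(9, 9): e=[46,32,-2] → ·
    (5,4)@(11, 9): e=[62,20,-6] → ·
    (6,4)@(13, 9): e=[78,8,-10] → ·
    (2,5)@(5, 11): e=[34,60,-18] → ·
    (3,5)@(7, 11): e=[50,48,-22] → ·
  covered (9 px):
    · · · · · · ·
    · · · · · █ ·
    · · · · █ █ ·
    · · · █ █ █ █
    · · █ █ · · ·
    · · · · · · ·
    · · · · · · ·
    · · · · · · ·
    · · · · · · ·
    · · · · · · ·

Z-buffer (winner per pixel, '.' = empty):
  . . . . . . .
  . . . . . 2 .
  . . . 0 2 2 .
  . . . 2 2 2 2
  . . 2 2 1 . .
  . . . . 1 . .
  . . . . 1 . .
  . . . . . 1 .
  . . . . . . .
  . . . . . . .

Final: 2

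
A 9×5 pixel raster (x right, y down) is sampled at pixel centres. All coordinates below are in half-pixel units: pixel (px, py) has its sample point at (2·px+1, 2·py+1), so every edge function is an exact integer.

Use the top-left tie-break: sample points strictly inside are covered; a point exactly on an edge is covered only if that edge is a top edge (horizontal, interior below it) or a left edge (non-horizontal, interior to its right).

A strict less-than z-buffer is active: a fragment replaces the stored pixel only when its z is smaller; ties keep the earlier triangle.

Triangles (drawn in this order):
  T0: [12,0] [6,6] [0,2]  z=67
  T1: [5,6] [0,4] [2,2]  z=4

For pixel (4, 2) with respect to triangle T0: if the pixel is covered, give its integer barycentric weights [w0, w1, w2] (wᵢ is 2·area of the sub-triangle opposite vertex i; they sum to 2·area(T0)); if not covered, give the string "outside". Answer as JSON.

T0:
  2·area = 60
  edge (12, 0)→(6, 6): d=(-6,6) right/bottom  bias=-1
  edge (6, 6)→(0, 2): d=(-6,-4) top-left  bias=+0
  edge (0, 2)→(12, 0): d=(12,-2) top-left  bias=+0
    (3,0)@(7, 1): e=[24,34,2] → X
    (4,0)@(9, 1): e=[12,42,6] → X
    (5,0)@(11, 1): e=[0,50,10] → .  [on edge]
    (1,1)@(3, 3): e=[36,6,18] → X
    (2,1)@(5, 3): e=[24,14,22] → X
    (4,1)@(9, 3): e=[0,30,30] → .  [on edge]
    (1,2)@(3, 5): e=[24,-6,42] → .
    (2,2)@(5, 5): e=[12,2,46] → X
    (3,2)@(7, 5): e=[0,10,50] → .  [on edge]
    (2,3)@(5, 7): e=[0,-10,70] → .  [on edge]
    (1,4)@(3, 9): e=[0,-30,90] → .  [on edge]
  covered (6 px):
    . . . X X . . . .
    . X X X . . . . .
    . . X . . . . . .
    . . . . . . . . .
    . . . . . . . . .
T1:
  2·area = 14
  edge (5, 6)→(0, 4): d=(-5,-2) top-left  bias=+0
  edge (0, 4)→(2, 2): d=(2,-2) top-left  bias=+0
  edge (2, 2)→(5, 6): d=(3,4) right/bottom  bias=-1
    (1,0)@(3, 1): e=[21,0,-7] → .  [on edge]
    (0,1)@(1, 3): e=[7,0,7] → X  [on edge]
    (1,1)@(3, 3): e=[11,4,-1] → .
    (0,2)@(1, 5): e=[-3,4,13] → .
    (1,2)@(3, 5): e=[1,8,5] → X
    (2,2)@(5, 5): e=[5,12,-3] → .
    (1,3)@(3, 7): e=[-9,12,11] → .
  covered (2 px):
    . . . . . . . . .
    X . . . . . . . .
    . X . . . . . . .
    . . . . . . . . .
    . . . . . . . . .

Result: "outside"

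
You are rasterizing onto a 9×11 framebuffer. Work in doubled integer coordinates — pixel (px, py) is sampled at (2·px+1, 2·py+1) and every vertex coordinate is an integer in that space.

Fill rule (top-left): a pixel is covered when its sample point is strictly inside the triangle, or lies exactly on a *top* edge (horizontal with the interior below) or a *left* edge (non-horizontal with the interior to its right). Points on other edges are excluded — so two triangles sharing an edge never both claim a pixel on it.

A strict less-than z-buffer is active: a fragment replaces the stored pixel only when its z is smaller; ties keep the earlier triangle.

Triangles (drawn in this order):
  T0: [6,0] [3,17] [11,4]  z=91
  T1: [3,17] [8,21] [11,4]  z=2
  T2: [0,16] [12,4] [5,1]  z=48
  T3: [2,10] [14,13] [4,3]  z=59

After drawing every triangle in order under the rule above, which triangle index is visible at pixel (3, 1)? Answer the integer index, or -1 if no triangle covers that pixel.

T0:
  2·area = 97  (B↔C swapped to make it positive)
  edge (6, 0)→(11, 4): d=(5,4) right/bottom  bias=-1
  edge (11, 4)→(3, 17): d=(-8,13) right/bottom  bias=-1
  edge (3, 17)→(6, 0): d=(3,-17) top-left  bias=+0
    (3,0)@(7, 1): e=[1,76,20] → #
    (4,0)@(9, 1): e=[-7,50,54] → ·
    (3,1)@(7, 3): e=[11,60,26] → #
    (4,1)@(9, 3): e=[3,34,60] → #
    (5,1)@(11, 3): e=[-5,8,94] → ·
    (3,2)@(7, 5): e=[21,44,32] → #
    (5,2)@(11, 5): e=[5,-8,100] → ·
    (2,3)@(5, 7): e=[39,54,4] → #
    (5,3)@(11, 7): e=[15,-24,106] → ·
    (2,4)@(5, 9): e=[49,38,10] → #
    (4,4)@(9, 9): e=[33,-14,78] → ·
    (2,5)@(5, 11): e=[59,22,16] → #
    (1,8)@(3, 17): e=[97,0,0] → ·  [on edge]
  covered (12 px):
    · · · # · · · · ·
    · · · # # · · · ·
    · · · # # · · · ·
    · · # # # · · · ·
    · · # # · · · · ·
    · · # · · · · · ·
    · · # · · · · · ·
    · · · · · · · · ·
    · · · · · · · · ·
    · · · · · · · · ·
    · · · · · · · · ·
T1:
  2·area = 97  (B↔C swapped to make it positive)
  edge (3, 17)→(11, 4): d=(8,-13) top-left  bias=+0
  edge (11, 4)→(8, 21): d=(-3,17) right/bottom  bias=-1
  edge (8, 21)→(3, 17): d=(-5,-4) top-left  bias=+0
    (4,4)@(9, 9): e=[14,19,64] → #
    (5,4)@(11, 9): e=[40,-15,72] → ·
    (3,5)@(7, 11): e=[4,47,46] → #
    (5,5)@(11, 11): e=[56,-21,62] → ·
    (3,6)@(7, 13): e=[20,41,36] → #
    (5,6)@(11, 13): e=[72,-27,52] → ·
    (2,7)@(5, 15): e=[10,69,18] → #
    (5,7)@(11, 15): e=[88,-33,42] → ·
    (1,8)@(3, 17): e=[0,97,0] → #  [on edge]
    (4,8)@(9, 17): e=[78,-5,24] → ·
    (1,9)@(3, 19): e=[16,91,-10] → ·
    (2,9)@(5, 19): e=[42,57,-2] → ·
  covered (12 px):
    · · · · · · · · ·
    · · · · · · · · ·
    · · · · · · · · ·
    · · · · · · · · ·
    · · · · # · · · ·
    · · · # # · · · ·
    · · · # # · · · ·
    · · # # # · · · ·
    · # # # · · · · ·
    · · · # · · · · ·
    · · · · · · · · ·
T2:
  2·area = 120  (B↔C swapped to make it positive)
  edge (0, 16)→(5, 1): d=(5,-15) top-left  bias=+0
  edge (5, 1)→(12, 4): d=(7,3) right/bottom  bias=-1
  edge (12, 4)→(0, 16): d=(-12,12) right/bottom  bias=-1
    (2,0)@(5, 1): e=[0,0,120] → ·  [on edge]
    (7,0)@(15, 1): e=[150,-30,0] → ·  [on edge]
    (2,1)@(5, 3): e=[10,14,96] → #
    (3,1)@(7, 3): e=[40,8,72] → #
    (4,1)@(9, 3): e=[70,2,48] → #
    (5,1)@(11, 3): e=[100,-4,24] → ·
    (6,1)@(13, 3): e=[130,-10,0] → ·  [on edge]
    (2,2)@(5, 5): e=[20,28,72] → #
    (5,2)@(11, 5): e=[110,10,0] → ·  [on edge]
    (1,3)@(3, 7): e=[0,48,72] → #  [on edge]
    (4,3)@(9, 7): e=[90,30,0] → ·  [on edge]
    (1,4)@(3, 9): e=[10,62,48] → #
    (3,4)@(7, 9): e=[70,50,0] → ·  [on edge]
    (2,5)@(5, 11): e=[50,70,0] → ·  [on edge]
    (0,6)@(1, 13): e=[0,96,24] → #  [on edge]
    (1,6)@(3, 13): e=[30,90,0] → ·  [on edge]
    (0,7)@(1, 15): e=[10,110,0] → ·  [on edge]
  covered (13 px):
    · · · · · · · · ·
    · · # # # · · · ·
    · · # # # · · · ·
    · # # # · · · · ·
    · # # · · · · · ·
    · # · · · · · · ·
    # · · · · · · · ·
    · · · · · · · · ·
    · · · · · · · · ·
    · · · · · · · · ·
    · · · · · · · · ·
T3:
  2·area = 90  (B↔C swapped to make it positive)
  edge (2, 10)→(4, 3): d=(2,-7) top-left  bias=+0
  edge (4, 3)→(14, 13): d=(10,10) right/bottom  bias=-1
  edge (14, 13)→(2, 10): d=(-12,-3) top-left  bias=+0
    (2,2)@(5, 5): e=[11,10,69] → #
    (3,2)@(7, 5): e=[25,-10,75] → ·
    (1,3)@(3, 7): e=[1,50,39] → #
    (3,3)@(7, 7): e=[29,10,51] → #
    (4,3)@(9, 7): e=[43,-10,57] → ·
    (1,4)@(3, 9): e=[5,70,15] → #
    (4,4)@(9, 9): e=[47,10,33] → #
    (5,4)@(11, 9): e=[61,-10,39] → ·
    (1,5)@(3, 11): e=[9,90,-9] → ·
    (2,5)@(5, 11): e=[23,70,-3] → ·
    (3,5)@(7, 11): e=[37,50,3] → #
    (5,5)@(11, 11): e=[65,10,15] → #
  covered (11 px):
    · · · · · · · · ·
    · · · · · · · · ·
    · · # · · · · · ·
    · # # # · · · · ·
    · # # # # · · · ·
    · · · # # # · · ·
    · · · · · · · · ·
    · · · · · · · · ·
    · · · · · · · · ·
    · · · · · · · · ·
    · · · · · · · · ·

Z-buffer (winner per pixel, '.' = empty):
  . . . 0 . . . . .
  . . 2 2 2 . . . .
  . . 2 2 2 . . . .
  . 2 2 2 0 . . . .
  . 2 2 3 1 . . . .
  . 2 0 1 1 3 . . .
  2 . 0 1 1 . . . .
  . . 1 1 1 . . . .
  . 1 1 1 . . . . .
  . . . 1 . . . . .
  . . . . . . . . .

Answer: 2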